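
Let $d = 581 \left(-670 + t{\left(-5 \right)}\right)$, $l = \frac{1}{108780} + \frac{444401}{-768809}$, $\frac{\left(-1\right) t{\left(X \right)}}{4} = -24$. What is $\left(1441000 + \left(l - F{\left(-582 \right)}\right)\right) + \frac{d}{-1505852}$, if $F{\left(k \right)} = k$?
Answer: $\frac{45386746873178465236717}{31483993348438260} \approx 1.4416 \cdot 10^{6}$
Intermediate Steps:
$t{\left(X \right)} = 96$ ($t{\left(X \right)} = \left(-4\right) \left(-24\right) = 96$)
$l = - \frac{48341171971}{83631043020}$ ($l = \frac{1}{108780} + 444401 \left(- \frac{1}{768809}\right) = \frac{1}{108780} - \frac{444401}{768809} = - \frac{48341171971}{83631043020} \approx -0.57803$)
$d = -333494$ ($d = 581 \left(-670 + 96\right) = 581 \left(-574\right) = -333494$)
$\left(1441000 + \left(l - F{\left(-582 \right)}\right)\right) + \frac{d}{-1505852} = \left(1441000 - - \frac{48624925865669}{83631043020}\right) - \frac{333494}{-1505852} = \left(1441000 + \left(- \frac{48341171971}{83631043020} + 582\right)\right) - - \frac{166747}{752926} = \left(1441000 + \frac{48624925865669}{83631043020}\right) + \frac{166747}{752926} = \frac{120560957917685669}{83631043020} + \frac{166747}{752926} = \frac{45386746873178465236717}{31483993348438260}$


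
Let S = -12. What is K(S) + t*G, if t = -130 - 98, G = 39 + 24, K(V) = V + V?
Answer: -14388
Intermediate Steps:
K(V) = 2*V
G = 63
t = -228
K(S) + t*G = 2*(-12) - 228*63 = -24 - 14364 = -14388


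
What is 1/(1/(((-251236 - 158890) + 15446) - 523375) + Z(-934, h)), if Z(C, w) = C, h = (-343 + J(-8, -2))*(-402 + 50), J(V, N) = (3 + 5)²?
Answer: -918055/857463371 ≈ -0.0010707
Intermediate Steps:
J(V, N) = 64 (J(V, N) = 8² = 64)
h = 98208 (h = (-343 + 64)*(-402 + 50) = -279*(-352) = 98208)
1/(1/(((-251236 - 158890) + 15446) - 523375) + Z(-934, h)) = 1/(1/(((-251236 - 158890) + 15446) - 523375) - 934) = 1/(1/((-410126 + 15446) - 523375) - 934) = 1/(1/(-394680 - 523375) - 934) = 1/(1/(-918055) - 934) = 1/(-1/918055 - 934) = 1/(-857463371/918055) = -918055/857463371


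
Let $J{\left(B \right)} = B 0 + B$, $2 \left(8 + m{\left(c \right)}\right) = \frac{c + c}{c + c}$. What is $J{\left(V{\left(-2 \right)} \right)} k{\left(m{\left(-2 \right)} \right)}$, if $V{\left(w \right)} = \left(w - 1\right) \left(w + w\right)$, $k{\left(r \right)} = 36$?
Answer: $432$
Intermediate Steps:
$m{\left(c \right)} = - \frac{15}{2}$ ($m{\left(c \right)} = -8 + \frac{\left(c + c\right) \frac{1}{c + c}}{2} = -8 + \frac{2 c \frac{1}{2 c}}{2} = -8 + \frac{1}{2} \cdot 1 = -8 + \frac{1}{2} = - \frac{15}{2}$)
$V{\left(w \right)} = 2 w \left(-1 + w\right)$ ($V{\left(w \right)} = \left(-1 + w\right) 2 w = 2 w \left(-1 + w\right)$)
$J{\left(B \right)} = B$ ($J{\left(B \right)} = 0 + B = B$)
$J{\left(V{\left(-2 \right)} \right)} k{\left(m{\left(-2 \right)} \right)} = 2 \left(-2\right) \left(-1 - 2\right) 36 = 2 \left(-2\right) \left(-3\right) 36 = 12 \cdot 36 = 432$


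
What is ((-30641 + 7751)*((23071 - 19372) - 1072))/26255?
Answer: -12026406/5251 ≈ -2290.3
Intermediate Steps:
((-30641 + 7751)*((23071 - 19372) - 1072))/26255 = -22890*(3699 - 1072)*(1/26255) = -22890*2627*(1/26255) = -60132030*1/26255 = -12026406/5251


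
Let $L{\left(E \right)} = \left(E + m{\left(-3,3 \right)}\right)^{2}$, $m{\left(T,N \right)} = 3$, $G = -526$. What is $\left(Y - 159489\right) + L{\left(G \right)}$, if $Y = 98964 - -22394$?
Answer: $235398$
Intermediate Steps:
$L{\left(E \right)} = \left(3 + E\right)^{2}$ ($L{\left(E \right)} = \left(E + 3\right)^{2} = \left(3 + E\right)^{2}$)
$Y = 121358$ ($Y = 98964 + 22394 = 121358$)
$\left(Y - 159489\right) + L{\left(G \right)} = \left(121358 - 159489\right) + \left(3 - 526\right)^{2} = \left(121358 - 159489\right) + \left(-523\right)^{2} = -38131 + 273529 = 235398$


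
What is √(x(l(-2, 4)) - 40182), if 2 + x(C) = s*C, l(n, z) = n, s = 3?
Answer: I*√40190 ≈ 200.47*I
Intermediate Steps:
x(C) = -2 + 3*C
√(x(l(-2, 4)) - 40182) = √((-2 + 3*(-2)) - 40182) = √((-2 - 6) - 40182) = √(-8 - 40182) = √(-40190) = I*√40190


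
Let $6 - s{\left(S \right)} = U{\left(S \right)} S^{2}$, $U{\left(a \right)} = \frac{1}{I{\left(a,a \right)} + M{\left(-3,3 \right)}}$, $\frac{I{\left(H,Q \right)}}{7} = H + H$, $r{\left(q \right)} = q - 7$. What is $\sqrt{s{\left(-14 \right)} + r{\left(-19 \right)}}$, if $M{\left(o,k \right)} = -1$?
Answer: $\frac{12 i \sqrt{5122}}{197} \approx 4.3595 i$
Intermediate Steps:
$r{\left(q \right)} = -7 + q$ ($r{\left(q \right)} = q - 7 = -7 + q$)
$I{\left(H,Q \right)} = 14 H$ ($I{\left(H,Q \right)} = 7 \left(H + H\right) = 7 \cdot 2 H = 14 H$)
$U{\left(a \right)} = \frac{1}{-1 + 14 a}$ ($U{\left(a \right)} = \frac{1}{14 a - 1} = \frac{1}{-1 + 14 a}$)
$s{\left(S \right)} = 6 - \frac{S^{2}}{-1 + 14 S}$
$\sqrt{s{\left(-14 \right)} + r{\left(-19 \right)}} = \sqrt{\frac{-6 - \left(-14\right)^{2} + 84 \left(-14\right)}{-1 + 14 \left(-14\right)} - 26} = \sqrt{\frac{-6 - 196 - 1176}{-1 - 196} - 26} = \sqrt{\frac{-6 - 196 - 1176}{-197} - 26} = \sqrt{\left(- \frac{1}{197}\right) \left(-1378\right) - 26} = \sqrt{\frac{1378}{197} - 26} = \sqrt{- \frac{3744}{197}} = \frac{12 i \sqrt{5122}}{197}$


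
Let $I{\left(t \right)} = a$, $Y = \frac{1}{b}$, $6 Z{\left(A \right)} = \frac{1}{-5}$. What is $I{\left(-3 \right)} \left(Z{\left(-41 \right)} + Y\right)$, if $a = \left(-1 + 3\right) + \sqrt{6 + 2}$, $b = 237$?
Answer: $- \frac{23}{395} - \frac{23 \sqrt{2}}{395} \approx -0.14057$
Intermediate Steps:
$Z{\left(A \right)} = - \frac{1}{30}$ ($Z{\left(A \right)} = \frac{1}{6 \left(-5\right)} = \frac{1}{6} \left(- \frac{1}{5}\right) = - \frac{1}{30}$)
$Y = \frac{1}{237} \approx 0.0042194$
$a = 2 + 2 \sqrt{2}$ ($a = 2 + \sqrt{8} = 2 + 2 \sqrt{2} \approx 4.8284$)
$I{\left(t \right)} = 2 + 2 \sqrt{2}$
$I{\left(-3 \right)} \left(Z{\left(-41 \right)} + Y\right) = \left(2 + 2 \sqrt{2}\right) \left(- \frac{1}{30} + \frac{1}{237}\right) = \left(2 + 2 \sqrt{2}\right) \left(- \frac{23}{790}\right) = - \frac{23}{395} - \frac{23 \sqrt{2}}{395}$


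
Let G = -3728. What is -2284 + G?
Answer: -6012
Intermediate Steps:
-2284 + G = -2284 - 3728 = -6012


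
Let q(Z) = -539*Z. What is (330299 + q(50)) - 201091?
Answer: 102258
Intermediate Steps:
(330299 + q(50)) - 201091 = (330299 - 539*50) - 201091 = (330299 - 26950) - 201091 = 303349 - 201091 = 102258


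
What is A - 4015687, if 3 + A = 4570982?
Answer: 555292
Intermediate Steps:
A = 4570979 (A = -3 + 4570982 = 4570979)
A - 4015687 = 4570979 - 4015687 = 555292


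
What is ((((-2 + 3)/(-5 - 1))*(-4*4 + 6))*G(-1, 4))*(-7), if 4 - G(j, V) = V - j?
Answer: 35/3 ≈ 11.667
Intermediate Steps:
G(j, V) = 4 + j - V (G(j, V) = 4 - (V - j) = 4 + (j - V) = 4 + j - V)
((((-2 + 3)/(-5 - 1))*(-4*4 + 6))*G(-1, 4))*(-7) = ((((-2 + 3)/(-5 - 1))*(-4*4 + 6))*(4 - 1 - 1*4))*(-7) = (((1/(-6))*(-16 + 6))*(4 - 1 - 4))*(-7) = (((1*(-⅙))*(-10))*(-1))*(-7) = (-⅙*(-10)*(-1))*(-7) = ((5/3)*(-1))*(-7) = -5/3*(-7) = 35/3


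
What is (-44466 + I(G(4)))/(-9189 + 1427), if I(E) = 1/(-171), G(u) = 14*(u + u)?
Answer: 7603687/1327302 ≈ 5.7287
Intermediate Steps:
G(u) = 28*u (G(u) = 14*(2*u) = 28*u)
I(E) = -1/171
(-44466 + I(G(4)))/(-9189 + 1427) = (-44466 - 1/171)/(-9189 + 1427) = -7603687/171/(-7762) = -7603687/171*(-1/7762) = 7603687/1327302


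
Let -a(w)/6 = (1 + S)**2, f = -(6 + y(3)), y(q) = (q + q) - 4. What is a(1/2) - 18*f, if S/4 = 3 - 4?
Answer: 90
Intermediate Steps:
S = -4 (S = 4*(3 - 4) = 4*(-1) = -4)
y(q) = -4 + 2*q (y(q) = 2*q - 4 = -4 + 2*q)
f = -8 (f = -(6 + (-4 + 2*3)) = -(6 + (-4 + 6)) = -(6 + 2) = -1*8 = -8)
a(w) = -54 (a(w) = -6*(1 - 4)**2 = -6*(-3)**2 = -6*9 = -54)
a(1/2) - 18*f = -54 - 18*(-8) = -54 + 144 = 90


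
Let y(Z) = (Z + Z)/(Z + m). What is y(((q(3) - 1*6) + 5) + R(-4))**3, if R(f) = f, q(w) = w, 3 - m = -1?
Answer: -8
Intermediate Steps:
m = 4 (m = 3 - 1*(-1) = 3 + 1 = 4)
y(Z) = 2*Z/(4 + Z) (y(Z) = (Z + Z)/(Z + 4) = (2*Z)/(4 + Z) = 2*Z/(4 + Z))
y(((q(3) - 1*6) + 5) + R(-4))**3 = (2*(((3 - 1*6) + 5) - 4)/(4 + (((3 - 1*6) + 5) - 4)))**3 = (2*(((3 - 6) + 5) - 4)/(4 + (((3 - 6) + 5) - 4)))**3 = (2*((-3 + 5) - 4)/(4 + ((-3 + 5) - 4)))**3 = (2*(2 - 4)/(4 + (2 - 4)))**3 = (2*(-2)/(4 - 2))**3 = (2*(-2)/2)**3 = (2*(-2)*(1/2))**3 = (-2)**3 = -8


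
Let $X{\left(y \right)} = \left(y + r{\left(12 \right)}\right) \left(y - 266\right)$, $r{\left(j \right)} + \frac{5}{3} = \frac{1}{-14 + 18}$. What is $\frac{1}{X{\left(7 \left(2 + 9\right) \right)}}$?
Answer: $- \frac{4}{57141} \approx -7.0002 \cdot 10^{-5}$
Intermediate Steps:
$r{\left(j \right)} = - \frac{17}{12}$ ($r{\left(j \right)} = - \frac{5}{3} + \frac{1}{-14 + 18} = - \frac{5}{3} + \frac{1}{4} = - \frac{17}{12}$)
$X{\left(y \right)} = \left(-266 + y\right) \left(- \frac{17}{12} + y\right)$ ($X{\left(y \right)} = \left(y - \frac{17}{12}\right) \left(y - 266\right) = \left(- \frac{17}{12} + y\right) \left(-266 + y\right) = \left(-266 + y\right) \left(- \frac{17}{12} + y\right)$)
$\frac{1}{X{\left(7 \left(2 + 9\right) \right)}} = \frac{1}{\frac{2261}{6} + \left(7 \left(2 + 9\right)\right)^{2} - \frac{3209 \cdot 7 \left(2 + 9\right)}{12}} = \frac{1}{\frac{2261}{6} + \left(7 \cdot 11\right)^{2} - \frac{3209 \cdot 7 \cdot 11}{12}} = \frac{1}{\frac{2261}{6} + 77^{2} - \frac{247093}{12}} = \frac{1}{\frac{2261}{6} + 5929 - \frac{247093}{12}} = \frac{1}{- \frac{57141}{4}} = - \frac{4}{57141}$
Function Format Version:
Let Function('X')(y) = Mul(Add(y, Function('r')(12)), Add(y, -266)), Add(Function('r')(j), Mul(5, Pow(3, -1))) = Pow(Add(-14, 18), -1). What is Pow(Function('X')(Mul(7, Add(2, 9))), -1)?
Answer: Rational(-4, 57141) ≈ -7.0002e-5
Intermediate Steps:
Function('r')(j) = Rational(-17, 12) (Function('r')(j) = Add(Rational(-5, 3), Pow(Add(-14, 18), -1)) = Add(Rational(-5, 3), Pow(4, -1)) = Add(Rational(-5, 3), Rational(1, 4)) = Rational(-17, 12))
Function('X')(y) = Mul(Add(-266, y), Add(Rational(-17, 12), y)) (Function('X')(y) = Mul(Add(y, Rational(-17, 12)), Add(y, -266)) = Mul(Add(Rational(-17, 12), y), Add(-266, y)) = Mul(Add(-266, y), Add(Rational(-17, 12), y)))
Pow(Function('X')(Mul(7, Add(2, 9))), -1) = Pow(Add(Rational(2261, 6), Pow(Mul(7, Add(2, 9)), 2), Mul(Rational(-3209, 12), Mul(7, Add(2, 9)))), -1) = Pow(Add(Rational(2261, 6), Pow(Mul(7, 11), 2), Mul(Rational(-3209, 12), Mul(7, 11))), -1) = Pow(Add(Rational(2261, 6), Pow(77, 2), Mul(Rational(-3209, 12), 77)), -1) = Pow(Add(Rational(2261, 6), 5929, Rational(-247093, 12)), -1) = Pow(Rational(-57141, 4), -1) = Rational(-4, 57141)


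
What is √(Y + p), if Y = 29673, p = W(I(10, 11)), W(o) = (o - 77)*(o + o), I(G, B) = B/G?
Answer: √2950602/10 ≈ 171.77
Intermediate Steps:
W(o) = 2*o*(-77 + o) (W(o) = (-77 + o)*(2*o) = 2*o*(-77 + o))
p = -8349/50 (p = 2*(11/10)*(-77 + 11/10) = 2*(11/10)*(-759/10) = -8349/50 ≈ -166.98)
√(Y + p) = √(29673 - 8349/50) = √(1475301/50) = √2950602/10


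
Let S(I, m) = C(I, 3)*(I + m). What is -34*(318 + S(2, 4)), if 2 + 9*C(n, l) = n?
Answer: -10812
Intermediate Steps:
C(n, l) = -2/9 + n/9
S(I, m) = (-2/9 + I/9)*(I + m)
-34*(318 + S(2, 4)) = -34*(318 + (-2 + 2)*(2 + 4)/9) = -34*(318 + (⅑)*0*6) = -34*(318 + 0) = -34*318 = -10812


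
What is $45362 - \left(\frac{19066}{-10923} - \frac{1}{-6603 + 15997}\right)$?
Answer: $\frac{423163996961}{9328242} \approx 45364.0$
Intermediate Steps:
$45362 - \left(\frac{19066}{-10923} - \frac{1}{-6603 + 15997}\right) = 45362 - \left(19066 \left(- \frac{1}{10923}\right) - \frac{1}{9394}\right) = 45362 - \left(- \frac{19066}{10923} - \frac{1}{9394}\right) = 45362 - - \frac{16283357}{9328242} = 45362 + \frac{16283357}{9328242} = \frac{423163996961}{9328242}$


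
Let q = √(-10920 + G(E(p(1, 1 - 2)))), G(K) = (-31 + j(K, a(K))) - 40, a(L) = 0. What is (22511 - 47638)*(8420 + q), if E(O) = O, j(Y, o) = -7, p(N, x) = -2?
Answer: -211569340 - 75381*I*√1222 ≈ -2.1157e+8 - 2.6351e+6*I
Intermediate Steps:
G(K) = -78 (G(K) = (-31 - 7) - 40 = -38 - 40 = -78)
q = 3*I*√1222 (q = √(-10920 - 78) = √(-10998) = 3*I*√1222 ≈ 104.87*I)
(22511 - 47638)*(8420 + q) = (22511 - 47638)*(8420 + 3*I*√1222) = -25127*(8420 + 3*I*√1222) = -211569340 - 75381*I*√1222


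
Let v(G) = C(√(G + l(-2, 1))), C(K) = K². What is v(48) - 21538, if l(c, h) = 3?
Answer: -21487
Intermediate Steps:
v(G) = 3 + G (v(G) = (√(G + 3))² = (√(3 + G))² = 3 + G)
v(48) - 21538 = (3 + 48) - 21538 = 51 - 21538 = -21487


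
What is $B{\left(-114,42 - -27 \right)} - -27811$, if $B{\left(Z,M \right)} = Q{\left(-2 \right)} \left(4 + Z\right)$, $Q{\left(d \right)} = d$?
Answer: $28031$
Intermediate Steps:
$B{\left(Z,M \right)} = -8 - 2 Z$ ($B{\left(Z,M \right)} = - 2 \left(4 + Z\right) = -8 - 2 Z$)
$B{\left(-114,42 - -27 \right)} - -27811 = \left(-8 - -228\right) - -27811 = \left(-8 + 228\right) + 27811 = 220 + 27811 = 28031$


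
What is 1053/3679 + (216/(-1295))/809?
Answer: 84798927/296486365 ≈ 0.28601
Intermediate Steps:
1053/3679 + (216/(-1295))/809 = 1053*(1/3679) + (216*(-1/1295))*(1/809) = 81/283 - 216/1295*1/809 = 81/283 - 216/1047655 = 84798927/296486365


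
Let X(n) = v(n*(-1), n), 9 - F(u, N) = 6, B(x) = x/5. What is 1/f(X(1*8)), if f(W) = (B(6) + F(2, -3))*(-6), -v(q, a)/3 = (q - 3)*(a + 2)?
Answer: -5/126 ≈ -0.039683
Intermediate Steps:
B(x) = x/5 (B(x) = x*(⅕) = x/5)
F(u, N) = 3 (F(u, N) = 9 - 1*6 = 9 - 6 = 3)
v(q, a) = -3*(-3 + q)*(2 + a) (v(q, a) = -3*(q - 3)*(a + 2) = -3*(-3 + q)*(2 + a))
X(n) = 18 + 3*n² + 15*n (X(n) = 18 - 6*n*(-1) + 9*n - 3*n*n*(-1) = 18 - (-6)*n + 9*n - 3*n*(-n) = 18 + 6*n + 9*n + 3*n² = 18 + 3*n² + 15*n)
f(W) = -126/5 (f(W) = ((⅕)*6 + 3)*(-6) = (6/5 + 3)*(-6) = (21/5)*(-6) = -126/5)
1/f(X(1*8)) = 1/(-126/5) = -5/126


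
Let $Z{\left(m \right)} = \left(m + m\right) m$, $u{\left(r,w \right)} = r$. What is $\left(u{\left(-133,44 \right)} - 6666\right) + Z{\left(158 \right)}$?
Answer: $43129$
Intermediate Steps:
$Z{\left(m \right)} = 2 m^{2}$ ($Z{\left(m \right)} = 2 m m = 2 m^{2}$)
$\left(u{\left(-133,44 \right)} - 6666\right) + Z{\left(158 \right)} = \left(-133 - 6666\right) + 2 \cdot 158^{2} = -6799 + 2 \cdot 24964 = -6799 + 49928 = 43129$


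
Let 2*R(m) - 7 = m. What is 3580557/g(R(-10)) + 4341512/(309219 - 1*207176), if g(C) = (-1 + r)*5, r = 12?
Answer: 365609561111/5612365 ≈ 65144.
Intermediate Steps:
R(m) = 7/2 + m/2
g(C) = 55 (g(C) = (-1 + 12)*5 = 11*5 = 55)
3580557/g(R(-10)) + 4341512/(309219 - 1*207176) = 3580557/55 + 4341512/(309219 - 1*207176) = 3580557*(1/55) + 4341512/(309219 - 207176) = 3580557/55 + 4341512/102043 = 365609561111/5612365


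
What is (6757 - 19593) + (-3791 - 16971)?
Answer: -33598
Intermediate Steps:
(6757 - 19593) + (-3791 - 16971) = -12836 - 20762 = -33598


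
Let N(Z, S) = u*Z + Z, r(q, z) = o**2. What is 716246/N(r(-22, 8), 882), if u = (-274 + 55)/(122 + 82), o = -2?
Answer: -12176182/5 ≈ -2.4352e+6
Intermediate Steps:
r(q, z) = 4 (r(q, z) = (-2)**2 = 4)
u = -73/68 (u = -219/204 = -219*1/204 = -73/68 ≈ -1.0735)
N(Z, S) = -5*Z/68 (N(Z, S) = -73*Z/68 + Z = -5*Z/68)
716246/N(r(-22, 8), 882) = 716246/((-5/68*4)) = 716246/(-5/17) = 716246*(-17/5) = -12176182/5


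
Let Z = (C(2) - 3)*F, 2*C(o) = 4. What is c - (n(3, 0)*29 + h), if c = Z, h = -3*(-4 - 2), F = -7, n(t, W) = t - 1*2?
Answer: -40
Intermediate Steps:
n(t, W) = -2 + t (n(t, W) = t - 2 = -2 + t)
C(o) = 2 (C(o) = (½)*4 = 2)
h = 18 (h = -3*(-6) = 18)
Z = 7 (Z = (2 - 3)*(-7) = -1*(-7) = 7)
c = 7
c - (n(3, 0)*29 + h) = 7 - ((-2 + 3)*29 + 18) = 7 - (1*29 + 18) = 7 - (29 + 18) = 7 - 1*47 = 7 - 47 = -40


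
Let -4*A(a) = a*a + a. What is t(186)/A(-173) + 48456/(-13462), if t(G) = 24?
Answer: -180393636/50071909 ≈ -3.6027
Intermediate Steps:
A(a) = -a/4 - a²/4 (A(a) = -(a*a + a)/4 = -(a² + a)/4 = -(a + a²)/4 = -a/4 - a²/4)
t(186)/A(-173) + 48456/(-13462) = 24/((-¼*(-173)*(1 - 173))) + 48456/(-13462) = 24/((-¼*(-173)*(-172))) + 48456*(-1/13462) = 24/(-7439) - 24228/6731 = 24*(-1/7439) - 24228/6731 = -24/7439 - 24228/6731 = -180393636/50071909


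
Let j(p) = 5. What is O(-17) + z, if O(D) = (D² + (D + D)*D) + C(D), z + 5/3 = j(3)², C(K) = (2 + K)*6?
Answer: 2401/3 ≈ 800.33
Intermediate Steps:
C(K) = 12 + 6*K
z = 70/3 (z = -5/3 + 5² = -5/3 + 25 = 70/3 ≈ 23.333)
O(D) = 12 + 3*D² + 6*D (O(D) = (D² + (D + D)*D) + (12 + 6*D) = (D² + (2*D)*D) + (12 + 6*D) = (D² + 2*D²) + (12 + 6*D) = 3*D² + (12 + 6*D) = 12 + 3*D² + 6*D)
O(-17) + z = (12 + 3*(-17)² + 6*(-17)) + 70/3 = (12 + 3*289 - 102) + 70/3 = (12 + 867 - 102) + 70/3 = 777 + 70/3 = 2401/3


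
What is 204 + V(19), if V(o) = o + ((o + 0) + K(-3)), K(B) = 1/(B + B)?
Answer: 1451/6 ≈ 241.83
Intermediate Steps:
K(B) = 1/(2*B)
V(o) = -⅙ + 2*o (V(o) = o + ((o + 0) + (½)/(-3)) = o + (o + (½)*(-⅓)) = o + (o - ⅙) = o + (-⅙ + o) = -⅙ + 2*o)
204 + V(19) = 204 + (-⅙ + 2*19) = 204 + (-⅙ + 38) = 204 + 227/6 = 1451/6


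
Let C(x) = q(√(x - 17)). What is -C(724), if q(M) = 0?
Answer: 0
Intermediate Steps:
C(x) = 0
-C(724) = -1*0 = 0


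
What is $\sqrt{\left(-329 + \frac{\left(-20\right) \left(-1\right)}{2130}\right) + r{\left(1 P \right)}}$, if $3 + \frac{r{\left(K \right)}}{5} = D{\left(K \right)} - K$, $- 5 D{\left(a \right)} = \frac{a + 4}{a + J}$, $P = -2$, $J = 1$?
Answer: $\frac{i \sqrt{15062082}}{213} \approx 18.221 i$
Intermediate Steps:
$D{\left(a \right)} = - \frac{4 + a}{5 \left(1 + a\right)}$ ($D{\left(a \right)} = - \frac{\left(a + 4\right) \frac{1}{a + 1}}{5} = - \frac{\left(4 + a\right) \frac{1}{1 + a}}{5} = - \frac{\frac{1}{1 + a} \left(4 + a\right)}{5} = - \frac{4 + a}{5 \left(1 + a\right)}$)
$r{\left(K \right)} = -15 - 5 K + \frac{-4 - K}{1 + K}$ ($r{\left(K \right)} = -15 + 5 \left(\frac{-4 - K}{5 \left(1 + K\right)} - K\right) = -15 + 5 \left(- K + \frac{-4 - K}{5 \left(1 + K\right)}\right) = -15 - \left(5 K - \frac{-4 - K}{1 + K}\right) = -15 - 5 K + \frac{-4 - K}{1 + K}$)
$\sqrt{\left(-329 + \frac{\left(-20\right) \left(-1\right)}{2130}\right) + r{\left(1 P \right)}} = \sqrt{\left(-329 + \frac{\left(-20\right) \left(-1\right)}{2130}\right) + \frac{-19 - 21 \cdot 1 \left(-2\right) - 5 \left(1 \left(-2\right)\right)^{2}}{1 + 1 \left(-2\right)}} = \sqrt{\left(-329 + 20 \cdot \frac{1}{2130}\right) + \frac{-19 - -42 - 5 \left(-2\right)^{2}}{1 - 2}} = \sqrt{\left(-329 + \frac{2}{213}\right) + \frac{-19 + 42 - 20}{-1}} = \sqrt{- \frac{70075}{213} - \left(-19 + 42 - 20\right)} = \sqrt{- \frac{70075}{213} - 3} = \sqrt{- \frac{70714}{213}} = \frac{i \sqrt{15062082}}{213}$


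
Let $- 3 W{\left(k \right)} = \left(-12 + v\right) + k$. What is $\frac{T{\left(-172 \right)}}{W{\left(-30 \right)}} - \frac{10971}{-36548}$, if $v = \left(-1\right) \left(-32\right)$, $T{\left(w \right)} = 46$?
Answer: $\frac{2576667}{182740} \approx 14.1$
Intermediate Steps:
$v = 32$
$W{\left(k \right)} = - \frac{20}{3} - \frac{k}{3}$ ($W{\left(k \right)} = - \frac{\left(-12 + 32\right) + k}{3} = - \frac{20 + k}{3} = - \frac{20}{3} - \frac{k}{3}$)
$\frac{T{\left(-172 \right)}}{W{\left(-30 \right)}} - \frac{10971}{-36548} = \frac{46}{- \frac{20}{3} - -10} - \frac{10971}{-36548} = \frac{46}{- \frac{20}{3} + 10} - - \frac{10971}{36548} = \frac{46}{\frac{10}{3}} + \frac{10971}{36548} = 46 \cdot \frac{3}{10} + \frac{10971}{36548} = \frac{69}{5} + \frac{10971}{36548} = \frac{2576667}{182740}$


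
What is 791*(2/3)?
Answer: 1582/3 ≈ 527.33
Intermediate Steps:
791*(2/3) = 791*((⅓)*2) = 791*(⅔) = 1582/3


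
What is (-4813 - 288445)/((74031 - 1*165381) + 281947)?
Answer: -293258/190597 ≈ -1.5386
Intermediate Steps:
(-4813 - 288445)/((74031 - 1*165381) + 281947) = -293258/((74031 - 165381) + 281947) = -293258/(-91350 + 281947) = -293258/190597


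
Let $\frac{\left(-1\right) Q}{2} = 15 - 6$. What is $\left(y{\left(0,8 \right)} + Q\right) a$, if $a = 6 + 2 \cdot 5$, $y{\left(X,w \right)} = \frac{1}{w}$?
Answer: $-286$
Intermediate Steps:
$Q = -18$ ($Q = - 2 \left(15 - 6\right) = \left(-2\right) 9 = -18$)
$a = 16$ ($a = 6 + 10 = 16$)
$\left(y{\left(0,8 \right)} + Q\right) a = \left(\frac{1}{8} - 18\right) 16 = \left(- \frac{143}{8}\right) 16 = -286$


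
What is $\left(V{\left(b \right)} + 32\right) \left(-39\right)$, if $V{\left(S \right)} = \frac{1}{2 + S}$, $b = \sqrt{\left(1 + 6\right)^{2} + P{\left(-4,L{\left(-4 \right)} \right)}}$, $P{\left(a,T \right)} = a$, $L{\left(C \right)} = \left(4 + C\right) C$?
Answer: $- \frac{51090}{41} - \frac{117 \sqrt{5}}{41} \approx -1252.5$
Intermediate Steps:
$L{\left(C \right)} = C \left(4 + C\right)$
$b = 3 \sqrt{5}$ ($b = \sqrt{\left(1 + 6\right)^{2} - 4} = \sqrt{7^{2} - 4} = \sqrt{49 - 4} = \sqrt{45} = 3 \sqrt{5} \approx 6.7082$)
$\left(V{\left(b \right)} + 32\right) \left(-39\right) = \left(\frac{1}{2 + 3 \sqrt{5}} + 32\right) \left(-39\right) = \left(32 + \frac{1}{2 + 3 \sqrt{5}}\right) \left(-39\right) = -1248 - \frac{39}{2 + 3 \sqrt{5}}$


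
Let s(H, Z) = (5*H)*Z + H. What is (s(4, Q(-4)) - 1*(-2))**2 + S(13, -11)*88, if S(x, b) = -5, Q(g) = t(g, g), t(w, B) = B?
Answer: 5036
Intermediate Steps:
Q(g) = g
s(H, Z) = H + 5*H*Z (s(H, Z) = 5*H*Z + H = H + 5*H*Z)
(s(4, Q(-4)) - 1*(-2))**2 + S(13, -11)*88 = (4*(1 + 5*(-4)) - 1*(-2))**2 - 5*88 = (4*(1 - 20) + 2)**2 - 440 = (4*(-19) + 2)**2 - 440 = (-76 + 2)**2 - 440 = (-74)**2 - 440 = 5476 - 440 = 5036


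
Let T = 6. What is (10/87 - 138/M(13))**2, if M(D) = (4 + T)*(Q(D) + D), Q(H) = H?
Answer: 22118209/127916100 ≈ 0.17291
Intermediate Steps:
M(D) = 20*D (M(D) = (4 + 6)*(D + D) = 10*(2*D) = 20*D)
(10/87 - 138/M(13))**2 = (10/87 - 138/(20*13))**2 = (10*(1/87) - 138/260)**2 = (10/87 - 138*1/260)**2 = (10/87 - 69/130)**2 = (-4703/11310)**2 = 22118209/127916100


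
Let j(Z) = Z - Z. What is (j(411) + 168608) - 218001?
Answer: -49393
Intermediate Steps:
j(Z) = 0
(j(411) + 168608) - 218001 = (0 + 168608) - 218001 = 168608 - 218001 = -49393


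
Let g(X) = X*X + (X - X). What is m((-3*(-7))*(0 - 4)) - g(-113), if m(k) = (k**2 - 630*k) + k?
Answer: 47123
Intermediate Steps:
g(X) = X**2 (g(X) = X**2 + 0 = X**2)
m(k) = k**2 - 629*k
m((-3*(-7))*(0 - 4)) - g(-113) = ((-3*(-7))*(0 - 4))*(-629 + (-3*(-7))*(0 - 4)) - 1*(-113)**2 = (21*(-4))*(-629 + 21*(-4)) - 1*12769 = -84*(-629 - 84) - 12769 = -84*(-713) - 12769 = 59892 - 12769 = 47123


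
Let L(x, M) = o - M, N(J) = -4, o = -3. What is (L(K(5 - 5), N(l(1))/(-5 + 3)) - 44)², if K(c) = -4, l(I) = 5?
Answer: 2401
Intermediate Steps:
L(x, M) = -3 - M
(L(K(5 - 5), N(l(1))/(-5 + 3)) - 44)² = ((-3 - (-4)/(-5 + 3)) - 44)² = ((-3 - (-4)/(-2)) - 44)² = ((-3 - (-4)*(-1)/2) - 44)² = ((-3 - 1*2) - 44)² = ((-3 - 2) - 44)² = (-5 - 44)² = (-49)² = 2401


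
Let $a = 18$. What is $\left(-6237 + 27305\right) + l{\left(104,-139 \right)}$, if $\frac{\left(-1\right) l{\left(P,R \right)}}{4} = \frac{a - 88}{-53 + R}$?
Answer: $\frac{505597}{24} \approx 21067.0$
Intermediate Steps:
$l{\left(P,R \right)} = \frac{280}{-53 + R}$ ($l{\left(P,R \right)} = - 4 \frac{18 - 88}{-53 + R} = - 4 \left(- \frac{70}{-53 + R}\right) = \frac{280}{-53 + R}$)
$\left(-6237 + 27305\right) + l{\left(104,-139 \right)} = \left(-6237 + 27305\right) + \frac{280}{-53 - 139} = 21068 + \frac{280}{-192} = 21068 + 280 \left(- \frac{1}{192}\right) = 21068 - \frac{35}{24} = \frac{505597}{24}$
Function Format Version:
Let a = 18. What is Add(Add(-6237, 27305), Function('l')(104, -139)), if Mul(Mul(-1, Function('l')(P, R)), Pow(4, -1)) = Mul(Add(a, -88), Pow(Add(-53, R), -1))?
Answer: Rational(505597, 24) ≈ 21067.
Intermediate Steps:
Function('l')(P, R) = Mul(280, Pow(Add(-53, R), -1)) (Function('l')(P, R) = Mul(-4, Mul(Add(18, -88), Pow(Add(-53, R), -1))) = Mul(-4, Mul(-70, Pow(Add(-53, R), -1))) = Mul(280, Pow(Add(-53, R), -1)))
Add(Add(-6237, 27305), Function('l')(104, -139)) = Add(Add(-6237, 27305), Mul(280, Pow(Add(-53, -139), -1))) = Add(21068, Mul(280, Pow(-192, -1))) = Add(21068, Mul(280, Rational(-1, 192))) = Add(21068, Rational(-35, 24)) = Rational(505597, 24)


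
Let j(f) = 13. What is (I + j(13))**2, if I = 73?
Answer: 7396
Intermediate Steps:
(I + j(13))**2 = (73 + 13)**2 = 86**2 = 7396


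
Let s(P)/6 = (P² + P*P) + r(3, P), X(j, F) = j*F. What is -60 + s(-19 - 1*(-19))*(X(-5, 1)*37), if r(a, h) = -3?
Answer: 3270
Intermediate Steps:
X(j, F) = F*j
s(P) = -18 + 12*P² (s(P) = 6*((P² + P*P) - 3) = 6*((P² + P²) - 3) = 6*(2*P² - 3) = 6*(-3 + 2*P²) = -18 + 12*P²)
-60 + s(-19 - 1*(-19))*(X(-5, 1)*37) = -60 + (-18 + 12*(-19 - 1*(-19))²)*((1*(-5))*37) = -60 + (-18 + 12*(-19 + 19)²)*(-5*37) = -60 + (-18 + 12*0²)*(-185) = -60 + (-18 + 12*0)*(-185) = -60 + (-18 + 0)*(-185) = -60 - 18*(-185) = -60 + 3330 = 3270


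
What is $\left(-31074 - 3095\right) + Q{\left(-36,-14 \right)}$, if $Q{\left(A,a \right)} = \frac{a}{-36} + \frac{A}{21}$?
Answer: $- \frac{4305461}{126} \approx -34170.0$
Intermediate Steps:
$Q{\left(A,a \right)} = - \frac{a}{36} + \frac{A}{21}$ ($Q{\left(A,a \right)} = a \left(- \frac{1}{36}\right) + A \frac{1}{21} = - \frac{a}{36} + \frac{A}{21}$)
$\left(-31074 - 3095\right) + Q{\left(-36,-14 \right)} = \left(-31074 - 3095\right) + \left(\left(- \frac{1}{36}\right) \left(-14\right) + \frac{1}{21} \left(-36\right)\right) = -34169 + \left(\frac{7}{18} - \frac{12}{7}\right) = -34169 - \frac{167}{126} = - \frac{4305461}{126}$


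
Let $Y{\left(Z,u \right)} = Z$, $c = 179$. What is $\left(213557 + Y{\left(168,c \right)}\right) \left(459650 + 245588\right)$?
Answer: $150726991550$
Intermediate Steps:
$\left(213557 + Y{\left(168,c \right)}\right) \left(459650 + 245588\right) = \left(213557 + 168\right) \left(459650 + 245588\right) = 213725 \cdot 705238 = 150726991550$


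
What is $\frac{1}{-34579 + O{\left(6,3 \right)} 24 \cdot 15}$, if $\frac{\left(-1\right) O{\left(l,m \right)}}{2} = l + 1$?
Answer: $- \frac{1}{39619} \approx -2.524 \cdot 10^{-5}$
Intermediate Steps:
$O{\left(l,m \right)} = -2 - 2 l$ ($O{\left(l,m \right)} = - 2 \left(l + 1\right) = - 2 \left(1 + l\right) = -2 - 2 l$)
$\frac{1}{-34579 + O{\left(6,3 \right)} 24 \cdot 15} = \frac{1}{-34579 + \left(-2 - 12\right) 24 \cdot 15} = \frac{1}{-34579 + \left(-14\right) 24 \cdot 15} = \frac{1}{-34579 - 5040} = \frac{1}{-39619} = - \frac{1}{39619}$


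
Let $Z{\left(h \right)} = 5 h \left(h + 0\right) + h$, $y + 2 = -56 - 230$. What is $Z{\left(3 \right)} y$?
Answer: $-13824$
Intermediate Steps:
$y = -288$ ($y = -2 - 286 = -288$)
$Z{\left(h \right)} = h + 5 h^{2}$ ($Z{\left(h \right)} = 5 h h + h = 5 h^{2} + h = h + 5 h^{2}$)
$Z{\left(3 \right)} y = 3 \left(1 + 5 \cdot 3\right) \left(-288\right) = 3 \left(1 + 15\right) \left(-288\right) = 3 \cdot 16 \left(-288\right) = 48 \left(-288\right) = -13824$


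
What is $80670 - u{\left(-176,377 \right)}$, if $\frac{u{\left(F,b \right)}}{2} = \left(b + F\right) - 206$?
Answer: $80680$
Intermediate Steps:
$u{\left(F,b \right)} = -412 + 2 F + 2 b$ ($u{\left(F,b \right)} = 2 \left(\left(b + F\right) - 206\right) = 2 \left(\left(F + b\right) - 206\right) = 2 \left(-206 + F + b\right) = -412 + 2 F + 2 b$)
$80670 - u{\left(-176,377 \right)} = 80670 - \left(-412 + 2 \left(-176\right) + 2 \cdot 377\right) = 80670 - \left(-412 - 352 + 754\right) = 80670 - -10 = 80670 + 10 = 80680$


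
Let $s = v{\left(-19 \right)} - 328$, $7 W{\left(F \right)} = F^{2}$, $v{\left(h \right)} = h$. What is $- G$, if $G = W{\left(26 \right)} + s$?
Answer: $\frac{1753}{7} \approx 250.43$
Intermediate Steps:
$W{\left(F \right)} = \frac{F^{2}}{7}$
$s = -347$ ($s = -19 - 328 = -347$)
$G = - \frac{1753}{7}$ ($G = \frac{26^{2}}{7} - 347 = \frac{1}{7} \cdot 676 - 347 = \frac{676}{7} - 347 = - \frac{1753}{7} \approx -250.43$)
$- G = \left(-1\right) \left(- \frac{1753}{7}\right) = \frac{1753}{7}$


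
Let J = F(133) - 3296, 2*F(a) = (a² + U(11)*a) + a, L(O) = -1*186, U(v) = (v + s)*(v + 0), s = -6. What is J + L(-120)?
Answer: 18173/2 ≈ 9086.5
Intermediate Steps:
U(v) = v*(-6 + v) (U(v) = (v - 6)*(v + 0) = (-6 + v)*v = v*(-6 + v))
L(O) = -186
F(a) = a²/2 + 28*a (F(a) = ((a² + (11*(-6 + 11))*a) + a)/2 = ((a² + (11*5)*a) + a)/2 = ((a² + 55*a) + a)/2 = (a² + 56*a)/2 = a²/2 + 28*a)
J = 18545/2 (J = (½)*133*(56 + 133) - 3296 = (½)*133*189 - 3296 = 25137/2 - 3296 = 18545/2 ≈ 9272.5)
J + L(-120) = 18545/2 - 186 = 18173/2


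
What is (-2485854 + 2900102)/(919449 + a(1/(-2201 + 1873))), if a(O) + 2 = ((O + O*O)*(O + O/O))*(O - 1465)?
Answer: 4794637691813888/10642022475818041 ≈ 0.45054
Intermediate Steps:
a(O) = -2 + (1 + O)*(-1465 + O)*(O + O**2) (a(O) = -2 + ((O + O*O)*(O + O/O))*(O - 1465) = -2 + ((O + O**2)*(O + 1))*(-1465 + O) = -2 + ((O + O**2)*(1 + O))*(-1465 + O) = -2 + ((1 + O)*(O + O**2))*(-1465 + O) = -2 + (1 + O)*(-1465 + O)*(O + O**2))
(-2485854 + 2900102)/(919449 + a(1/(-2201 + 1873))) = (-2485854 + 2900102)/(919449 + (-2 + (1/(-2201 + 1873))**2*(1 + 1/(-2201 + 1873))**2 - 1465*(1 + 1/(-2201 + 1873))**2/(-2201 + 1873))) = 414248/(919449 + (-2 + (1/(-328))**2*(1 + 1/(-328))**2 - 1465*(1 + 1/(-328))**2/(-328))) = 414248/(919449 + (-2 + (-1/328)**2*(1 - 1/328)**2 - 1465*(-1/328)*(1 - 1/328)**2)) = 414248/(919449 + (-2 + (327/328)**2/107584 - 1465*(-1/328)*(327/328)**2)) = 414248/(919449 + (-2 + (1/107584)*(106929/107584) - 1465*(-1/328)*106929/107584)) = 414248/(919449 + (-2 + 106929/11574317056 + 156650985/35287552)) = 414248/(919449 + 28232995897/11574317056) = 414248/(10642022475818041/11574317056) = 414248*(11574317056/10642022475818041) = 4794637691813888/10642022475818041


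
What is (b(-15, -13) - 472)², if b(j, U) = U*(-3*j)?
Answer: 1117249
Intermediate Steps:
b(j, U) = -3*U*j
(b(-15, -13) - 472)² = (-3*(-13)*(-15) - 472)² = (-585 - 472)² = (-1057)² = 1117249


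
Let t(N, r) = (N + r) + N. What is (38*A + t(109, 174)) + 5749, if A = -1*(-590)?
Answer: 28561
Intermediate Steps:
A = 590
t(N, r) = r + 2*N
(38*A + t(109, 174)) + 5749 = (38*590 + (174 + 2*109)) + 5749 = (22420 + (174 + 218)) + 5749 = (22420 + 392) + 5749 = 22812 + 5749 = 28561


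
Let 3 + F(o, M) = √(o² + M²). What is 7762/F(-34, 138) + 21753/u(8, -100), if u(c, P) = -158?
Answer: -435535635/3190178 + 77620*√202/20191 ≈ -81.886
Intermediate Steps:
F(o, M) = -3 + √(M² + o²) (F(o, M) = -3 + √(o² + M²) = -3 + √(M² + o²))
7762/F(-34, 138) + 21753/u(8, -100) = 7762/(-3 + √(138² + (-34)²)) + 21753/(-158) = 7762/(-3 + √(19044 + 1156)) + 21753*(-1/158) = 7762/(-3 + √20200) - 21753/158 = 7762/(-3 + 10*√202) - 21753/158 = -21753/158 + 7762/(-3 + 10*√202)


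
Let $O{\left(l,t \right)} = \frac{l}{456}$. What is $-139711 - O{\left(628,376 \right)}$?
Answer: $- \frac{15927211}{114} \approx -1.3971 \cdot 10^{5}$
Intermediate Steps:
$O{\left(l,t \right)} = \frac{l}{456}$ ($O{\left(l,t \right)} = l \frac{1}{456} = \frac{l}{456}$)
$-139711 - O{\left(628,376 \right)} = -139711 - \frac{1}{456} \cdot 628 = -139711 - \frac{157}{114} = - \frac{15927211}{114}$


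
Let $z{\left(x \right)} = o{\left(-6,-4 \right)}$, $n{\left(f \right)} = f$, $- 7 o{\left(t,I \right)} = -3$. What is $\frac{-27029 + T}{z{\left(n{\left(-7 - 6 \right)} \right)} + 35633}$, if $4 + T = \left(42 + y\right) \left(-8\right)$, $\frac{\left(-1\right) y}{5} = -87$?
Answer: $- \frac{215943}{249434} \approx -0.86573$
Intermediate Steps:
$y = 435$ ($y = \left(-5\right) \left(-87\right) = 435$)
$o{\left(t,I \right)} = \frac{3}{7}$ ($o{\left(t,I \right)} = \left(- \frac{1}{7}\right) \left(-3\right) = \frac{3}{7}$)
$z{\left(x \right)} = \frac{3}{7}$
$T = -3820$ ($T = -4 + \left(42 + 435\right) \left(-8\right) = -4 + 477 \left(-8\right) = -4 - 3816 = -3820$)
$\frac{-27029 + T}{z{\left(n{\left(-7 - 6 \right)} \right)} + 35633} = \frac{-27029 - 3820}{\frac{3}{7} + 35633} = - \frac{30849}{\frac{249434}{7}} = \left(-30849\right) \frac{7}{249434} = - \frac{215943}{249434}$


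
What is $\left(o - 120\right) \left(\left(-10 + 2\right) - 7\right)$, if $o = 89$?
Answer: $465$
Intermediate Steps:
$\left(o - 120\right) \left(\left(-10 + 2\right) - 7\right) = \left(89 - 120\right) \left(\left(-10 + 2\right) - 7\right) = - 31 \left(-8 - 7\right) = \left(-31\right) \left(-15\right) = 465$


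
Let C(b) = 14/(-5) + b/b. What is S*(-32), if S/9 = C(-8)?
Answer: 2592/5 ≈ 518.40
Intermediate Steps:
C(b) = -9/5 (C(b) = 14*(-⅕) + 1 = -14/5 + 1 = -9/5)
S = -81/5 (S = 9*(-9/5) = -81/5 ≈ -16.200)
S*(-32) = -81/5*(-32) = 2592/5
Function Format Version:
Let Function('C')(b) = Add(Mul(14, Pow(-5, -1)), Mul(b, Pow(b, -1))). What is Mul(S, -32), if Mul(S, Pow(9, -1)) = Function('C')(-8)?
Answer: Rational(2592, 5) ≈ 518.40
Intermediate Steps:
Function('C')(b) = Rational(-9, 5) (Function('C')(b) = Add(Mul(14, Rational(-1, 5)), 1) = Add(Rational(-14, 5), 1) = Rational(-9, 5))
S = Rational(-81, 5) (S = Mul(9, Rational(-9, 5)) = Rational(-81, 5) ≈ -16.200)
Mul(S, -32) = Mul(Rational(-81, 5), -32) = Rational(2592, 5)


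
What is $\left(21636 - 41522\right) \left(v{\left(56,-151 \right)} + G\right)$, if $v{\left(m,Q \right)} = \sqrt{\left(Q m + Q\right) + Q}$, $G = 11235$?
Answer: $-223419210 - 19886 i \sqrt{8758} \approx -2.2342 \cdot 10^{8} - 1.861 \cdot 10^{6} i$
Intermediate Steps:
$v{\left(m,Q \right)} = \sqrt{2 Q + Q m}$ ($v{\left(m,Q \right)} = \sqrt{\left(Q + Q m\right) + Q} = \sqrt{2 Q + Q m}$)
$\left(21636 - 41522\right) \left(v{\left(56,-151 \right)} + G\right) = \left(21636 - 41522\right) \left(\sqrt{- 151 \left(2 + 56\right)} + 11235\right) = - 19886 \left(\sqrt{\left(-151\right) 58} + 11235\right) = - 19886 \left(\sqrt{-8758} + 11235\right) = - 19886 \left(i \sqrt{8758} + 11235\right) = - 19886 \left(11235 + i \sqrt{8758}\right) = -223419210 - 19886 i \sqrt{8758}$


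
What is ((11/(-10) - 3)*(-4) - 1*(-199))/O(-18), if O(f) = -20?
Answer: -1077/100 ≈ -10.770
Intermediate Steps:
((11/(-10) - 3)*(-4) - 1*(-199))/O(-18) = ((11/(-10) - 3)*(-4) - 1*(-199))/(-20) = ((11*(-1/10) - 3)*(-4) + 199)*(-1/20) = ((-11/10 - 3)*(-4) + 199)*(-1/20) = (-41/10*(-4) + 199)*(-1/20) = (82/5 + 199)*(-1/20) = (1077/5)*(-1/20) = -1077/100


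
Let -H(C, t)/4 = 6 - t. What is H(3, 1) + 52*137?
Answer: 7104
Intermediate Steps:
H(C, t) = -24 + 4*t (H(C, t) = -4*(6 - t) = -24 + 4*t)
H(3, 1) + 52*137 = (-24 + 4*1) + 52*137 = (-24 + 4) + 7124 = -20 + 7124 = 7104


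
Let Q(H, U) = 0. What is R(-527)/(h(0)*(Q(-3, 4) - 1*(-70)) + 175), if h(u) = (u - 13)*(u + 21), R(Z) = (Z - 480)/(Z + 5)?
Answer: -1007/9884070 ≈ -0.00010188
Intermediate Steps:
R(Z) = (-480 + Z)/(5 + Z)
h(u) = (-13 + u)*(21 + u)
R(-527)/(h(0)*(Q(-3, 4) - 1*(-70)) + 175) = ((-480 - 527)/(5 - 527))/((-273 + 0**2 + 8*0)*(0 - 1*(-70)) + 175) = (-1007/(-522))/((-273 + 0 + 0)*(0 + 70) + 175) = (-1/522*(-1007))/(-273*70 + 175) = 1007/(522*(-19110 + 175)) = (1007/522)/(-18935) = (1007/522)*(-1/18935) = -1007/9884070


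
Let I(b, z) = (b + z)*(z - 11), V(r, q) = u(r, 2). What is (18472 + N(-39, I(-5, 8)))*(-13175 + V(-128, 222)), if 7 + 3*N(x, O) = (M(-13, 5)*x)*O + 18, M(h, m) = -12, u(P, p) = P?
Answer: -681313145/3 ≈ -2.2710e+8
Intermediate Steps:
V(r, q) = r
I(b, z) = (-11 + z)*(b + z) (I(b, z) = (b + z)*(-11 + z) = (-11 + z)*(b + z))
N(x, O) = 11/3 - 4*O*x (N(x, O) = -7/3 + ((-12*x)*O + 18)/3 = -7/3 + (-12*O*x + 18)/3 = -7/3 + (18 - 12*O*x)/3 = -7/3 + (6 - 4*O*x) = 11/3 - 4*O*x)
(18472 + N(-39, I(-5, 8)))*(-13175 + V(-128, 222)) = (18472 + (11/3 - 4*(8² - 11*(-5) - 11*8 - 5*8)*(-39)))*(-13175 - 128) = (18472 + (11/3 - 4*(64 + 55 - 88 - 40)*(-39)))*(-13303) = (18472 + (11/3 - 4*(-9)*(-39)))*(-13303) = (18472 + (11/3 - 1404))*(-13303) = (18472 - 4201/3)*(-13303) = (51215/3)*(-13303) = -681313145/3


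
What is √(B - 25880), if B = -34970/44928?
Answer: I*√134165955/72 ≈ 160.88*I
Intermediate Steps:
B = -1345/1728 (B = -34970*1/44928 = -1345/1728 ≈ -0.77836)
√(B - 25880) = √(-1345/1728 - 25880) = √(-44721985/1728) = I*√134165955/72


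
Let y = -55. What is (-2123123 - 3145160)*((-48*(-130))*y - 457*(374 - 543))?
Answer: 1401189424661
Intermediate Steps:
(-2123123 - 3145160)*((-48*(-130))*y - 457*(374 - 543)) = (-2123123 - 3145160)*(-48*(-130)*(-55) - 457*(374 - 543)) = -5268283*(6240*(-55) - 457*(-169)) = -5268283*(-343200 + 77233) = -5268283*(-265967) = 1401189424661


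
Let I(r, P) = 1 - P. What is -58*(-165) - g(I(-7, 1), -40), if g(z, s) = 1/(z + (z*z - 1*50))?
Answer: 478501/50 ≈ 9570.0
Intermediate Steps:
g(z, s) = 1/(-50 + z + z²) (g(z, s) = 1/(z + (z² - 50)) = 1/(z + (-50 + z²)) = 1/(-50 + z + z²))
-58*(-165) - g(I(-7, 1), -40) = -58*(-165) - 1/(-50 + (1 - 1*1) + (1 - 1*1)²) = 9570 - 1/(-50 + (1 - 1) + (1 - 1)²) = 9570 - 1/(-50 + 0 + 0²) = 9570 - 1/(-50 + 0 + 0) = 9570 - 1/(-50) = 9570 - 1*(-1/50) = 9570 + 1/50 = 478501/50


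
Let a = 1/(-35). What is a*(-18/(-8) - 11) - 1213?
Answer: -4851/4 ≈ -1212.8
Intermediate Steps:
a = -1/35 ≈ -0.028571
a*(-18/(-8) - 11) - 1213 = -(-18/(-8) - 11)/35 - 1213 = -(-18*(-⅛) - 11)/35 - 1213 = -(9/4 - 11)/35 - 1213 = -1/35*(-35/4) - 1213 = ¼ - 1213 = -4851/4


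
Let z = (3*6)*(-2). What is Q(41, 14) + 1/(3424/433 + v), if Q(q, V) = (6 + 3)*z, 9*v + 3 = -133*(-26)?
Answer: -494689347/1526831 ≈ -324.00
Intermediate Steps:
v = 3455/9 (v = -⅓ + (-133*(-26))/9 = -⅓ + (⅑)*3458 = -⅓ + 3458/9 = 3455/9 ≈ 383.89)
z = -36 (z = 18*(-2) = -36)
Q(q, V) = -324 (Q(q, V) = (6 + 3)*(-36) = 9*(-36) = -324)
Q(41, 14) + 1/(3424/433 + v) = -324 + 1/(3424/433 + 3455/9) = -324 + 1/(1526831/3897) = -324 + 3897/1526831 = -494689347/1526831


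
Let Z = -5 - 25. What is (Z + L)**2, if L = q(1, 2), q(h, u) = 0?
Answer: 900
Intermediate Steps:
L = 0
Z = -30
(Z + L)**2 = (-30 + 0)**2 = (-30)**2 = 900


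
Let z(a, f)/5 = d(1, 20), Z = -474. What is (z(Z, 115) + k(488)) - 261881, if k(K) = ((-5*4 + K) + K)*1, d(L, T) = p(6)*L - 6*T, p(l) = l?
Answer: -261495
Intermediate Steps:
d(L, T) = -6*T + 6*L (d(L, T) = 6*L - 6*T = -6*T + 6*L)
z(a, f) = -570 (z(a, f) = 5*(-6*20 + 6*1) = 5*(-120 + 6) = 5*(-114) = -570)
k(K) = -20 + 2*K (k(K) = ((-20 + K) + K)*1 = (-20 + 2*K)*1 = -20 + 2*K)
(z(Z, 115) + k(488)) - 261881 = (-570 + (-20 + 2*488)) - 261881 = (-570 + (-20 + 976)) - 261881 = (-570 + 956) - 261881 = 386 - 261881 = -261495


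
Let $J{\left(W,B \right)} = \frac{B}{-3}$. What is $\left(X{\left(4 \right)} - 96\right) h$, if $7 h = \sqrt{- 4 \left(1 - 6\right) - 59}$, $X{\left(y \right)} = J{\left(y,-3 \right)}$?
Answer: $- \frac{95 i \sqrt{39}}{7} \approx - 84.754 i$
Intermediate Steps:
$J{\left(W,B \right)} = - \frac{B}{3}$ ($J{\left(W,B \right)} = B \left(- \frac{1}{3}\right) = - \frac{B}{3}$)
$X{\left(y \right)} = 1$ ($X{\left(y \right)} = \left(- \frac{1}{3}\right) \left(-3\right) = 1$)
$h = \frac{i \sqrt{39}}{7}$ ($h = \frac{\sqrt{- 4 \left(1 - 6\right) - 59}}{7} = \frac{\sqrt{\left(-4\right) \left(-5\right) - 59}}{7} = \frac{\sqrt{20 - 59}}{7} = \frac{\sqrt{-39}}{7} = \frac{i \sqrt{39}}{7} \approx 0.89214 i$)
$\left(X{\left(4 \right)} - 96\right) h = \left(1 - 96\right) \frac{i \sqrt{39}}{7} = - 95 \frac{i \sqrt{39}}{7} = - \frac{95 i \sqrt{39}}{7}$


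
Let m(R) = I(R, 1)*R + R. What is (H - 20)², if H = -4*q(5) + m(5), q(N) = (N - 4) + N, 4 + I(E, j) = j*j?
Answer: 2916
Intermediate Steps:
I(E, j) = -4 + j² (I(E, j) = -4 + j*j = -4 + j²)
q(N) = -4 + 2*N (q(N) = (-4 + N) + N = -4 + 2*N)
m(R) = -2*R (m(R) = (-4 + 1²)*R + R = (-4 + 1)*R + R = -3*R + R = -2*R)
H = -34 (H = -4*(-4 + 2*5) - 2*5 = -4*(-4 + 10) - 10 = -4*6 - 10 = -24 - 10 = -34)
(H - 20)² = (-34 - 20)² = (-54)² = 2916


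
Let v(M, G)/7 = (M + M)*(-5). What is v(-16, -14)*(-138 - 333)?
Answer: -527520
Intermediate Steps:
v(M, G) = -70*M (v(M, G) = 7*((M + M)*(-5)) = 7*((2*M)*(-5)) = 7*(-10*M) = -70*M)
v(-16, -14)*(-138 - 333) = (-70*(-16))*(-138 - 333) = 1120*(-471) = -527520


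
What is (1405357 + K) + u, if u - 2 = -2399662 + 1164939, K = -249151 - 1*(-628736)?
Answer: 550221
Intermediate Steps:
K = 379585 (K = -249151 + 628736 = 379585)
u = -1234721 (u = 2 + (-2399662 + 1164939) = 2 - 1234723 = -1234721)
(1405357 + K) + u = (1405357 + 379585) - 1234721 = 1784942 - 1234721 = 550221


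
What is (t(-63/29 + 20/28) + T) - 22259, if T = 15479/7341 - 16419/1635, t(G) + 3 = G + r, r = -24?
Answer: -18107682550444/812171535 ≈ -22295.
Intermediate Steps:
t(G) = -27 + G (t(G) = -3 + (G - 24) = -3 + (-24 + G) = -27 + G)
T = -31741238/4000845 (T = 15479*(1/7341) - 16419*1/1635 = 15479/7341 - 5473/545 = -31741238/4000845 ≈ -7.9336)
(t(-63/29 + 20/28) + T) - 22259 = ((-27 + (-63/29 + 20/28)) - 31741238/4000845) - 22259 = ((-27 + (-63*1/29 + 20*(1/28))) - 31741238/4000845) - 22259 = ((-27 + (-63/29 + 5/7)) - 31741238/4000845) - 22259 = ((-27 - 296/203) - 31741238/4000845) - 22259 = (-5777/203 - 31741238/4000845) - 22259 = -29556352879/812171535 - 22259 = -18107682550444/812171535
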